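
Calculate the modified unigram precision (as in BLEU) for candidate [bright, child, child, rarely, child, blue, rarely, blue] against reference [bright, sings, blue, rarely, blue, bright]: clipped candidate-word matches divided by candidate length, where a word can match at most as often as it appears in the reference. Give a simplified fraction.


Reference word counts: {'blue': 2, 'bright': 2, 'rarely': 1, 'sings': 1}
Checking each candidate word (with clipping):
  'bright' -> in reference (ref count 2, used 1/2) -> match (matches: 1)
  'child' -> not in reference -> no match (matches: 1)
  'child' -> not in reference -> no match (matches: 1)
  'rarely' -> in reference (ref count 1, used 1/1) -> match (matches: 2)
  'child' -> not in reference -> no match (matches: 2)
  'blue' -> in reference (ref count 2, used 1/2) -> match (matches: 3)
  'rarely' -> ref count 1 already used up (1/1) -> clipped, no match (matches: 3)
  'blue' -> in reference (ref count 2, used 2/2) -> match (matches: 4)
Clipped matches: 4, Candidate length: 8
Precision = 4/8 = 1/2

1/2


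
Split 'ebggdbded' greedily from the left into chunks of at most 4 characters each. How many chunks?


'ebggdbded' has 9 characters.
Chunking with max size 4:
  Chunk 1: 'ebgg' (positions 0-3)
  Chunk 2: 'dbde' (positions 4-7)
  Chunk 3: 'd' (positions 8-8)
Total chunks: ceil(9 / 4) = 3

3


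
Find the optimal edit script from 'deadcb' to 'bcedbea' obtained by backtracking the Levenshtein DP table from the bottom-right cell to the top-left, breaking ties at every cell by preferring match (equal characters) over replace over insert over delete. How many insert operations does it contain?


Edit distance = 6. Backtracking from cell (6, 7) with preference match > replace > insert > delete,
then listing the resulting alignment 'deadcb' -> 'bcedbea' left to right:
  Step 1: insert 'b' [insertion #1]
  Step 2: replace d->c
  Step 3: keep 'e'
  Step 4: replace a->d
  Step 5: replace d->b
  Step 6: replace c->e
  Step 7: replace b->a
Total insertions: 1

1


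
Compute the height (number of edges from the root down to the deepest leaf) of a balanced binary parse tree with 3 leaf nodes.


In a balanced binary tree with n leaves the deepest leaf is ceil(log2(n)) edges below the root.
log2(3) = 1.5850
ceil(1.5850) = 2
height (edges) = 2

2


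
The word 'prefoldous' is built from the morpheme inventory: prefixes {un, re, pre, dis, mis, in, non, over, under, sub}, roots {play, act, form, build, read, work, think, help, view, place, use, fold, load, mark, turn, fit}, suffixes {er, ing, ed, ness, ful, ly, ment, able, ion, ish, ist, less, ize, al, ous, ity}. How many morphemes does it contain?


Segmenting 'prefoldous' against the inventory:
  'pre' -> prefix (morpheme 1)
  'fold' -> root (morpheme 2)
  'ous' -> suffix (morpheme 3)
Total morphemes: 3

3


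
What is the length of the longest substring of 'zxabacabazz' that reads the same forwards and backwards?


Scanning 'zxabacabazz' for palindromic substrings.
Substring at positions 2-8: 'abacaba'.
Check: reverse('abacaba') = 'abacaba' -> palindrome confirmed.
Neighbouring characters ('x' / 'z') break symmetry, so it cannot extend further.
No longer palindromic substring exists; longest length = 7

7


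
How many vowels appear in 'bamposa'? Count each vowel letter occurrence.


Scanning each character of 'bamposa':
  Position 1: 'b' -> consonant (running count: 0)
  Position 2: 'a' -> vowel (running count: 1)
  Position 3: 'm' -> consonant (running count: 1)
  Position 4: 'p' -> consonant (running count: 1)
  Position 5: 'o' -> vowel (running count: 2)
  Position 6: 's' -> consonant (running count: 2)
  Position 7: 'a' -> vowel (running count: 3)
Total vowels: 3

3


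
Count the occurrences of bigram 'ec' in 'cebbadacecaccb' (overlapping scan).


Scanning 'cebbadacecaccb' for bigram 'ec':
  Position 0: 'ce' -> no
  Position 1: 'eb' -> no
  Position 2: 'bb' -> no
  Position 3: 'ba' -> no
  Position 4: 'ad' -> no
  Position 5: 'da' -> no
  Position 6: 'ac' -> no
  Position 7: 'ce' -> no
  Position 8: 'ec' -> MATCH
  Position 9: 'ca' -> no
  Position 10: 'ac' -> no
  Position 11: 'cc' -> no
  Position 12: 'cb' -> no
Total matches: 1

1


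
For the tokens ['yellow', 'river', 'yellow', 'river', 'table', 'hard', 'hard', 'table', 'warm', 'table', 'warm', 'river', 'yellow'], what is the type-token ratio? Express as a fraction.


Tokens: 13
Unique types: ('hard', 'river', 'table', 'warm', 'yellow') = 5
TTR = 5/13
Already in lowest terms.

5/13


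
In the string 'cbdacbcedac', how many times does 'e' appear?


Scanning 'cbdacbcedac' for 'e':
  Position 7: 'e' -> MATCH (count: 1)
Total occurrences of 'e': 1

1


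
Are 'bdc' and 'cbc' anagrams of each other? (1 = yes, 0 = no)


Sort characters of 'bdc': 'bcd'
Sort characters of 'cbc': 'bcc'
Sorted forms differ -> they are NOT anagrams
Result: 0

0


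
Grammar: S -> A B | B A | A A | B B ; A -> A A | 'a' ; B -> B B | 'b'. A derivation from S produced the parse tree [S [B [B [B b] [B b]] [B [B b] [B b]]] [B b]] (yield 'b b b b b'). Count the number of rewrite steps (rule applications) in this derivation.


Every bracketed nonterminal node [X ...] in the tree is produced by exactly one rule application.
Reading the tree off as a leftmost derivation:
  Step 1: S  =>  B B   (applied S -> B B)
  Step 2: B B  =>  B B B   (applied B -> B B)
  Step 3: B B B  =>  B B B B   (applied B -> B B)
  Step 4: B B B B  =>  b B B B   (applied B -> b)
  Step 5: b B B B  =>  b b B B   (applied B -> b)
  Step 6: b b B B  =>  b b B B B   (applied B -> B B)
  Step 7: b b B B B  =>  b b b B B   (applied B -> b)
  Step 8: b b b B B  =>  b b b b B   (applied B -> b)
  Step 9: b b b b B  =>  b b b b b   (applied B -> b)
Final yield: b b b b b
Total rewrite steps: 9

9


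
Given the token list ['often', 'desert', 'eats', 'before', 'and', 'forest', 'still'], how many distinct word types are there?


Listing all tokens and tracking unique types:
  Token 1: 'often' -> NEW (unique so far: 1)
  Token 2: 'desert' -> NEW (unique so far: 2)
  Token 3: 'eats' -> NEW (unique so far: 3)
  Token 4: 'before' -> NEW (unique so far: 4)
  Token 5: 'and' -> NEW (unique so far: 5)
  Token 6: 'forest' -> NEW (unique so far: 6)
  Token 7: 'still' -> NEW (unique so far: 7)
Unique types: ('and', 'before', 'desert', 'eats', 'forest', 'often', 'still')
Vocabulary size: 7

7


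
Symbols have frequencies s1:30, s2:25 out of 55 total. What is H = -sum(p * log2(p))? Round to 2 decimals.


Computing entropy H = -sum(p_i * log2(p_i)):
  s1: p = 30/55 = 0.5455, -p*log2(p) = 0.4770
  s2: p = 25/55 = 0.4545, -p*log2(p) = 0.5170
H = sum of terms = 0.9940
Rounded to 2 decimals: 0.99

0.99


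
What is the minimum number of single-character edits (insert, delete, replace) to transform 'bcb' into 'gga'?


Building DP table for s1='bcb' (len 3) and s2='gga' (len 3):
       g  g  a
    0  1  2  3
  b 1  1  2  3
  c 2  2  2  3
  b 3  3  3  3
Edit distance = dp[3][3] = 3

3


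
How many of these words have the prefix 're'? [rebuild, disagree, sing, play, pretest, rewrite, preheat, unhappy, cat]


Checking each word for prefix 're':
  'rebuild' -> YES, starts with 're' (count: 1)
  'disagree' -> no (count: 1)
  'sing' -> no (count: 1)
  'play' -> no (count: 1)
  'pretest' -> no (count: 1)
  'rewrite' -> YES, starts with 're' (count: 2)
  'preheat' -> no (count: 2)
  'unhappy' -> no (count: 2)
  'cat' -> no (count: 2)
Total with prefix 're': 2

2


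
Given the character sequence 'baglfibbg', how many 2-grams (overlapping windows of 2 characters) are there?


String 'baglfibbg' has length L = 9.
Number of overlapping n-grams = L - n + 1
Substituting: 9 - 2 + 1 = 8

8


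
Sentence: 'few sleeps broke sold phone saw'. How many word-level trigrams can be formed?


Word trigrams from [6] words:
  Trigram 1: (few sleeps broke)
  Trigram 2: (sleeps broke sold)
  Trigram 3: (broke sold phone)
  Trigram 4: (sold phone saw)
Total word trigrams: 6 - 2 = 4

4


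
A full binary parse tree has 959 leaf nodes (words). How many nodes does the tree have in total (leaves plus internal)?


Leaf nodes (terminals): 959
Internal nodes = n - 1 = 959 - 1 = 958
Total = leaves + internal = 959 + 958 = 1917

1917


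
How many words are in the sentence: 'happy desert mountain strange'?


Counting words by splitting on spaces:
  Word 1: 'happy'
  Word 2: 'desert'
  Word 3: 'mountain'
  Word 4: 'strange'
Total words: 4

4


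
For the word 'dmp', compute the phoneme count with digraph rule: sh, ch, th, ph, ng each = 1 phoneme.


Parsing 'dmp' greedily, digraphs first:
  'd' -> consonant phoneme (phonemes so far: 1)
  'm' -> consonant phoneme (phonemes so far: 2)
  'p' -> consonant phoneme (phonemes so far: 3)
Total phonemes: 3

3


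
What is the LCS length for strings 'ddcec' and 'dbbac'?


DP table for LCS of 'ddcec' and 'dbbac':
       d  b  b  a  c
    0  0  0  0  0  0
  d 0  1  1  1  1  1
  d 0  1  1  1  1  1
  c 0  1  1  1  1  2
  e 0  1  1  1  1  2
  c 0  1  1  1  1  2
LCS: 'dc'
LCS length = 2

2


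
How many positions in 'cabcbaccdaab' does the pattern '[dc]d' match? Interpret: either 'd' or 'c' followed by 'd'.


Pattern: [dc]d means either 'd' or 'c' followed by 'd'.
Scanning 'cabcbaccdaab' position-by-position:
  Pos 0: window 'ca' -> no
  Pos 1: window 'ab' -> no
  Pos 2: window 'bc' -> no
  Pos 3: window 'cb' -> no
  Pos 4: window 'ba' -> no
  Pos 5: window 'ac' -> no
  Pos 6: window 'cc' -> no
  Pos 7: window 'cd' -> MATCH
  Pos 8: window 'da' -> no
  Pos 9: window 'aa' -> no
  Pos 10: window 'ab' -> no
  Pos 11: window 'b' -> no
Total matches: 1

1


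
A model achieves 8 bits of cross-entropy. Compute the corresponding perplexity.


Perplexity formula: PP = 2^H
H = 8
PP = 2^8
Steps: 2^1 = 2, 2^2 = 4, 2^3 = 8, 2^4 = 16, 2^5 = 32, 2^6 = 64, 2^7 = 128, 2^8 = 256
PP = 256

256


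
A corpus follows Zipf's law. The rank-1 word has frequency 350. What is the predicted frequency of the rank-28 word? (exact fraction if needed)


Zipf's law: freq(rank) = f1 / rank
f1 = 350, rank = 28
freq = 350 / 28
GCD(350, 28) = 14
Simplified: 25/2

25/2


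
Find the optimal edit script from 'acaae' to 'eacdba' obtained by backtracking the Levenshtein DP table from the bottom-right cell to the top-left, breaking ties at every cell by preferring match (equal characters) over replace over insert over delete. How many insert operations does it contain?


Edit distance = 4. Backtracking from cell (5, 6) with preference match > replace > insert > delete,
then listing the resulting alignment 'acaae' -> 'eacdba' left to right:
  Step 1: insert 'e' [insertion #1]
  Step 2: keep 'a'
  Step 3: keep 'c'
  Step 4: replace a->d
  Step 5: replace a->b
  Step 6: replace e->a
Total insertions: 1

1


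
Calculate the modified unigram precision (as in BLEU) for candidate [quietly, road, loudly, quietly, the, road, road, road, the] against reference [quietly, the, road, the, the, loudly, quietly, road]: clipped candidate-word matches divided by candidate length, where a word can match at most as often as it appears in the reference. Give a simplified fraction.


Reference word counts: {'loudly': 1, 'quietly': 2, 'road': 2, 'the': 3}
Checking each candidate word (with clipping):
  'quietly' -> in reference (ref count 2, used 1/2) -> match (matches: 1)
  'road' -> in reference (ref count 2, used 1/2) -> match (matches: 2)
  'loudly' -> in reference (ref count 1, used 1/1) -> match (matches: 3)
  'quietly' -> in reference (ref count 2, used 2/2) -> match (matches: 4)
  'the' -> in reference (ref count 3, used 1/3) -> match (matches: 5)
  'road' -> in reference (ref count 2, used 2/2) -> match (matches: 6)
  'road' -> ref count 2 already used up (2/2) -> clipped, no match (matches: 6)
  'road' -> ref count 2 already used up (2/2) -> clipped, no match (matches: 6)
  'the' -> in reference (ref count 3, used 2/3) -> match (matches: 7)
Clipped matches: 7, Candidate length: 9
Precision = 7/9

7/9


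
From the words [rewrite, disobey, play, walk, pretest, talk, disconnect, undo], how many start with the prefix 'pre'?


Checking each word for prefix 'pre':
  'rewrite' -> no (count: 0)
  'disobey' -> no (count: 0)
  'play' -> no (count: 0)
  'walk' -> no (count: 0)
  'pretest' -> YES, starts with 'pre' (count: 1)
  'talk' -> no (count: 1)
  'disconnect' -> no (count: 1)
  'undo' -> no (count: 1)
Total with prefix 'pre': 1

1


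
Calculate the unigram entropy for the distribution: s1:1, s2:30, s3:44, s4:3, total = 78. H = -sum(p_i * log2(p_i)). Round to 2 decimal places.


Computing entropy H = -sum(p_i * log2(p_i)):
  s1: p = 1/78 = 0.0128, -p*log2(p) = 0.0806
  s2: p = 30/78 = 0.3846, -p*log2(p) = 0.5302
  s3: p = 44/78 = 0.5641, -p*log2(p) = 0.4659
  s4: p = 3/78 = 0.0385, -p*log2(p) = 0.1808
H = sum of terms = 1.2575
Rounded to 2 decimals: 1.26

1.26


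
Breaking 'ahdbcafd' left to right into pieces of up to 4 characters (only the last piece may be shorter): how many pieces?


'ahdbcafd' has 8 characters.
Chunking with max size 4:
  Chunk 1: 'ahdb' (positions 0-3)
  Chunk 2: 'cafd' (positions 4-7)
Total chunks: ceil(8 / 4) = 2

2


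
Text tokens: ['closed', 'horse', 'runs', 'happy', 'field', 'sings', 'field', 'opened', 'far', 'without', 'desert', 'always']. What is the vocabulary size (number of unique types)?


Listing all tokens and tracking unique types:
  Token 1: 'closed' -> NEW (unique so far: 1)
  Token 2: 'horse' -> NEW (unique so far: 2)
  Token 3: 'runs' -> NEW (unique so far: 3)
  Token 4: 'happy' -> NEW (unique so far: 4)
  Token 5: 'field' -> NEW (unique so far: 5)
  Token 6: 'sings' -> NEW (unique so far: 6)
  Token 7: 'field' -> duplicate (unique so far: 6)
  Token 8: 'opened' -> NEW (unique so far: 7)
  Token 9: 'far' -> NEW (unique so far: 8)
  Token 10: 'without' -> NEW (unique so far: 9)
  Token 11: 'desert' -> NEW (unique so far: 10)
  Token 12: 'always' -> NEW (unique so far: 11)
Unique types: ('always', 'closed', 'desert', 'far', 'field', 'happy', 'horse', 'opened', 'runs', 'sings', 'without')
Vocabulary size: 11

11


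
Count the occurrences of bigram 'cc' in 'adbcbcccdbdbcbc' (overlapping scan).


Scanning 'adbcbcccdbdbcbc' for bigram 'cc':
  Position 0: 'ad' -> no
  Position 1: 'db' -> no
  Position 2: 'bc' -> no
  Position 3: 'cb' -> no
  Position 4: 'bc' -> no
  Position 5: 'cc' -> MATCH
  Position 6: 'cc' -> MATCH
  Position 7: 'cd' -> no
  Position 8: 'db' -> no
  Position 9: 'bd' -> no
  Position 10: 'db' -> no
  Position 11: 'bc' -> no
  Position 12: 'cb' -> no
  Position 13: 'bc' -> no
Total matches: 2

2


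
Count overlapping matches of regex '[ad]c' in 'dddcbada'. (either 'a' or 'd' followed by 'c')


Pattern: [ad]c means either 'a' or 'd' followed by 'c'.
Scanning 'dddcbada' position-by-position:
  Pos 0: window 'dd' -> no
  Pos 1: window 'dd' -> no
  Pos 2: window 'dc' -> MATCH
  Pos 3: window 'cb' -> no
  Pos 4: window 'ba' -> no
  Pos 5: window 'ad' -> no
  Pos 6: window 'da' -> no
  Pos 7: window 'a' -> no
Total matches: 1

1


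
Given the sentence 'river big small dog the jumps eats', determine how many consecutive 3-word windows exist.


Word trigrams from [7] words:
  Trigram 1: (river big small)
  Trigram 2: (big small dog)
  Trigram 3: (small dog the)
  Trigram 4: (dog the jumps)
  Trigram 5: (the jumps eats)
Total word trigrams: 7 - 2 = 5

5


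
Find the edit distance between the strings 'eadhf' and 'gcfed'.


Building DP table for s1='eadhf' (len 5) and s2='gcfed' (len 5):
       g  c  f  e  d
    0  1  2  3  4  5
  e 1  1  2  3  3  4
  a 2  2  2  3  4  4
  d 3  3  3  3  4  4
  h 4  4  4  4  4  5
  f 5  5  5  4  5  5
Edit distance = dp[5][5] = 5

5


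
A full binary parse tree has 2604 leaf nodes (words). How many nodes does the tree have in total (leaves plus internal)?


Leaf nodes (terminals): 2604
Internal nodes = n - 1 = 2604 - 1 = 2603
Total = leaves + internal = 2604 + 2603 = 5207

5207


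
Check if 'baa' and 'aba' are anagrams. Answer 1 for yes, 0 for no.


Sort characters of 'baa': 'aab'
Sort characters of 'aba': 'aab'
Sorted forms match -> they ARE anagrams
Result: 1

1


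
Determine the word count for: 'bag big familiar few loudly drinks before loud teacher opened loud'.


Counting words by splitting on spaces:
  Word 1: 'bag'
  Word 2: 'big'
  Word 3: 'familiar'
  Word 4: 'few'
  Word 5: 'loudly'
  Word 6: 'drinks'
  Word 7: 'before'
  Word 8: 'loud'
  Word 9: 'teacher'
  Word 10: 'opened'
  Word 11: 'loud'
Total words: 11

11


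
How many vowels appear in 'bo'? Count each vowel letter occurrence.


Scanning each character of 'bo':
  Position 1: 'b' -> consonant (running count: 0)
  Position 2: 'o' -> vowel (running count: 1)
Total vowels: 1

1


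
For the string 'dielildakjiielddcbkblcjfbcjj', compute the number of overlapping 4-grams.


String 'dielildakjiielddcbkblcjfbcjj' has length L = 28.
Number of overlapping n-grams = L - n + 1
Substituting: 28 - 4 + 1 = 25

25


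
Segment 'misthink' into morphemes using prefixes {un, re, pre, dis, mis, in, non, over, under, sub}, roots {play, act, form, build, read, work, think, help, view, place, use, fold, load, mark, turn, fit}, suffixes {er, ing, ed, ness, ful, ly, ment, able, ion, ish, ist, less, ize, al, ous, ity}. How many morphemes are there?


Segmenting 'misthink' against the inventory:
  'mis' -> prefix (morpheme 1)
  'think' -> root (morpheme 2)
Total morphemes: 2

2


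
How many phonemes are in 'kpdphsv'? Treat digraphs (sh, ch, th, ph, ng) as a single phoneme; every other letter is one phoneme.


Parsing 'kpdphsv' greedily, digraphs first:
  'k' -> consonant phoneme (phonemes so far: 1)
  'p' -> consonant phoneme (phonemes so far: 2)
  'd' -> consonant phoneme (phonemes so far: 3)
  'ph' -> digraph (1 consonant phoneme) (phonemes so far: 4)
  's' -> consonant phoneme (phonemes so far: 5)
  'v' -> consonant phoneme (phonemes so far: 6)
Total phonemes: 6

6


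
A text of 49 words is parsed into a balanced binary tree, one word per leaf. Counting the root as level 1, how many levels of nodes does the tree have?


In a balanced binary tree with n leaves the deepest leaf is ceil(log2(n)) edges below the root,
so counting node levels inclusive of root and leaves gives ceil(log2(n)) + 1 levels.
log2(49) = 5.6147
ceil(5.6147) = 6
levels = 6 + 1 = 7

7


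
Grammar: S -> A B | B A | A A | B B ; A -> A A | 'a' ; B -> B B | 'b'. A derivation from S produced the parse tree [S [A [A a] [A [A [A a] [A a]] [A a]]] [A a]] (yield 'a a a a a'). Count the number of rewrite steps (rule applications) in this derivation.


Every bracketed nonterminal node [X ...] in the tree is produced by exactly one rule application.
Reading the tree off as a leftmost derivation:
  Step 1: S  =>  A A   (applied S -> A A)
  Step 2: A A  =>  A A A   (applied A -> A A)
  Step 3: A A A  =>  a A A   (applied A -> a)
  Step 4: a A A  =>  a A A A   (applied A -> A A)
  Step 5: a A A A  =>  a A A A A   (applied A -> A A)
  Step 6: a A A A A  =>  a a A A A   (applied A -> a)
  Step 7: a a A A A  =>  a a a A A   (applied A -> a)
  Step 8: a a a A A  =>  a a a a A   (applied A -> a)
  Step 9: a a a a A  =>  a a a a a   (applied A -> a)
Final yield: a a a a a
Total rewrite steps: 9

9


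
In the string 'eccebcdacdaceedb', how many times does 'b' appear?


Scanning 'eccebcdacdaceedb' for 'b':
  Position 4: 'b' -> MATCH (count: 1)
  Position 15: 'b' -> MATCH (count: 2)
Total occurrences of 'b': 2

2


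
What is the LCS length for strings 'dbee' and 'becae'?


DP table for LCS of 'dbee' and 'becae':
       b  e  c  a  e
    0  0  0  0  0  0
  d 0  0  0  0  0  0
  b 0  1  1  1  1  1
  e 0  1  2  2  2  2
  e 0  1  2  2  2  3
LCS: 'bee'
LCS length = 3

3


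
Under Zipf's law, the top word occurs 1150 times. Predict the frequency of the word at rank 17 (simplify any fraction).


Zipf's law: freq(rank) = f1 / rank
f1 = 1150, rank = 17
freq = 1150 / 17
GCD(1150, 17) = 1
Simplified: 1150/17

1150/17


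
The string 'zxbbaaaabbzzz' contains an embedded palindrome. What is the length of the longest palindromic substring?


Scanning 'zxbbaaaabbzzz' for palindromic substrings.
Substring at positions 2-9: 'bbaaaabb'.
Check: reverse('bbaaaabb') = 'bbaaaabb' -> palindrome confirmed.
Neighbouring characters ('x' / 'z') break symmetry, so it cannot extend further.
No longer palindromic substring exists; longest length = 8

8


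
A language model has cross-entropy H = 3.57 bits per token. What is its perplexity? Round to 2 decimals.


Perplexity formula: PP = 2^H
H = 3.57
PP = 2^3.57
Decompose: 2^3.57 = 2^3 * 2^0.57
2^3 = 8, 2^0.57 ~ 1.4845236
PP ~ 8 * 1.4845236 = 11.8761888
Rounded to 2 decimals: 11.88

11.88


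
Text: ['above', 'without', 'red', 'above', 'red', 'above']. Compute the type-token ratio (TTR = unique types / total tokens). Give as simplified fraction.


Tokens: 6
Unique types: ('above', 'red', 'without') = 3
TTR = 3/6
Simplify: divide both by 3 -> 1/2
TTR = 1/2

1/2


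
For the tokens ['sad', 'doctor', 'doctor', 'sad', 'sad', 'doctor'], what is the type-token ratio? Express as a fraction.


Tokens: 6
Unique types: ('doctor', 'sad') = 2
TTR = 2/6
Simplify: divide both by 2 -> 1/3
TTR = 1/3

1/3


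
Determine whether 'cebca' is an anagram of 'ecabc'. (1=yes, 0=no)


Sort characters of 'cebca': 'abcce'
Sort characters of 'ecabc': 'abcce'
Sorted forms match -> they ARE anagrams
Result: 1

1


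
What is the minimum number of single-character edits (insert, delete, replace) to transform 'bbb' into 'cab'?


Building DP table for s1='bbb' (len 3) and s2='cab' (len 3):
       c  a  b
    0  1  2  3
  b 1  1  2  2
  b 2  2  2  2
  b 3  3  3  2
Edit distance = dp[3][3] = 2

2


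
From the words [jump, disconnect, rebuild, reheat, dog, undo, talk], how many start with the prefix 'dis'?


Checking each word for prefix 'dis':
  'jump' -> no (count: 0)
  'disconnect' -> YES, starts with 'dis' (count: 1)
  'rebuild' -> no (count: 1)
  'reheat' -> no (count: 1)
  'dog' -> no (count: 1)
  'undo' -> no (count: 1)
  'talk' -> no (count: 1)
Total with prefix 'dis': 1

1


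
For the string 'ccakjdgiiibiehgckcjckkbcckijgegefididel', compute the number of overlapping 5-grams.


String 'ccakjdgiiibiehgckcjckkbcckijgegefididel' has length L = 39.
Number of overlapping n-grams = L - n + 1
Substituting: 39 - 5 + 1 = 35

35


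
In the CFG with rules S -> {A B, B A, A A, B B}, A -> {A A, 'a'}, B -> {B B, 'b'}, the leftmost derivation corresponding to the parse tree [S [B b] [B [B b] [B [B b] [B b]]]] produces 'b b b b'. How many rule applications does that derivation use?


Every bracketed nonterminal node [X ...] in the tree is produced by exactly one rule application.
Reading the tree off as a leftmost derivation:
  Step 1: S  =>  B B   (applied S -> B B)
  Step 2: B B  =>  b B   (applied B -> b)
  Step 3: b B  =>  b B B   (applied B -> B B)
  Step 4: b B B  =>  b b B   (applied B -> b)
  Step 5: b b B  =>  b b B B   (applied B -> B B)
  Step 6: b b B B  =>  b b b B   (applied B -> b)
  Step 7: b b b B  =>  b b b b   (applied B -> b)
Final yield: b b b b
Total rewrite steps: 7

7


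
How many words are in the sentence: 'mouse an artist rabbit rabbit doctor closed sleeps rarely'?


Counting words by splitting on spaces:
  Word 1: 'mouse'
  Word 2: 'an'
  Word 3: 'artist'
  Word 4: 'rabbit'
  Word 5: 'rabbit'
  Word 6: 'doctor'
  Word 7: 'closed'
  Word 8: 'sleeps'
  Word 9: 'rarely'
Total words: 9

9


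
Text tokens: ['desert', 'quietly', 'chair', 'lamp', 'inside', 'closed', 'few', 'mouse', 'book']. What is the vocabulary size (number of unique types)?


Listing all tokens and tracking unique types:
  Token 1: 'desert' -> NEW (unique so far: 1)
  Token 2: 'quietly' -> NEW (unique so far: 2)
  Token 3: 'chair' -> NEW (unique so far: 3)
  Token 4: 'lamp' -> NEW (unique so far: 4)
  Token 5: 'inside' -> NEW (unique so far: 5)
  Token 6: 'closed' -> NEW (unique so far: 6)
  Token 7: 'few' -> NEW (unique so far: 7)
  Token 8: 'mouse' -> NEW (unique so far: 8)
  Token 9: 'book' -> NEW (unique so far: 9)
Unique types: ('book', 'chair', 'closed', 'desert', 'few', 'inside', 'lamp', 'mouse', 'quietly')
Vocabulary size: 9

9


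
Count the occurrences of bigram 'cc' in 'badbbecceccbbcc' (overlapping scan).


Scanning 'badbbecceccbbcc' for bigram 'cc':
  Position 0: 'ba' -> no
  Position 1: 'ad' -> no
  Position 2: 'db' -> no
  Position 3: 'bb' -> no
  Position 4: 'be' -> no
  Position 5: 'ec' -> no
  Position 6: 'cc' -> MATCH
  Position 7: 'ce' -> no
  Position 8: 'ec' -> no
  Position 9: 'cc' -> MATCH
  Position 10: 'cb' -> no
  Position 11: 'bb' -> no
  Position 12: 'bc' -> no
  Position 13: 'cc' -> MATCH
Total matches: 3

3


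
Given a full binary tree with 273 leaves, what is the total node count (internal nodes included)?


Leaf nodes (terminals): 273
Internal nodes = n - 1 = 273 - 1 = 272
Total = leaves + internal = 273 + 272 = 545

545


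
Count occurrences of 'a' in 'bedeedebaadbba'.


Scanning 'bedeedebaadbba' for 'a':
  Position 8: 'a' -> MATCH (count: 1)
  Position 9: 'a' -> MATCH (count: 2)
  Position 13: 'a' -> MATCH (count: 3)
Total occurrences of 'a': 3

3


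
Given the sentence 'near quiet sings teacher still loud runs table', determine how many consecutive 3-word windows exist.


Word trigrams from [8] words:
  Trigram 1: (near quiet sings)
  Trigram 2: (quiet sings teacher)
  Trigram 3: (sings teacher still)
  Trigram 4: (teacher still loud)
  Trigram 5: (still loud runs)
  Trigram 6: (loud runs table)
Total word trigrams: 8 - 2 = 6

6


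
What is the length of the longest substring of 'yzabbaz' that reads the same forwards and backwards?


Scanning 'yzabbaz' for palindromic substrings.
Substring at positions 1-6: 'zabbaz'.
Check: reverse('zabbaz') = 'zabbaz' -> palindrome confirmed.
Neighbouring characters ('y' / '-') break symmetry, so it cannot extend further.
No longer palindromic substring exists; longest length = 6

6


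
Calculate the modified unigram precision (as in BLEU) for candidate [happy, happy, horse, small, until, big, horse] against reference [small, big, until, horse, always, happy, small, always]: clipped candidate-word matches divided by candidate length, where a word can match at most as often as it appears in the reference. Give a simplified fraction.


Reference word counts: {'always': 2, 'big': 1, 'happy': 1, 'horse': 1, 'small': 2, 'until': 1}
Checking each candidate word (with clipping):
  'happy' -> in reference (ref count 1, used 1/1) -> match (matches: 1)
  'happy' -> ref count 1 already used up (1/1) -> clipped, no match (matches: 1)
  'horse' -> in reference (ref count 1, used 1/1) -> match (matches: 2)
  'small' -> in reference (ref count 2, used 1/2) -> match (matches: 3)
  'until' -> in reference (ref count 1, used 1/1) -> match (matches: 4)
  'big' -> in reference (ref count 1, used 1/1) -> match (matches: 5)
  'horse' -> ref count 1 already used up (1/1) -> clipped, no match (matches: 5)
Clipped matches: 5, Candidate length: 7
Precision = 5/7

5/7


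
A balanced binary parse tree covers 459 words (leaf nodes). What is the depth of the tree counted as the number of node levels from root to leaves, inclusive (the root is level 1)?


In a balanced binary tree with n leaves the deepest leaf is ceil(log2(n)) edges below the root,
so counting node levels inclusive of root and leaves gives ceil(log2(n)) + 1 levels.
log2(459) = 8.8424
ceil(8.8424) = 9
levels = 9 + 1 = 10

10


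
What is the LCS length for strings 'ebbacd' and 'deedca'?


DP table for LCS of 'ebbacd' and 'deedca':
       d  e  e  d  c  a
    0  0  0  0  0  0  0
  e 0  0  1  1  1  1  1
  b 0  0  1  1  1  1  1
  b 0  0  1  1  1  1  1
  a 0  0  1  1  1  1  2
  c 0  0  1  1  1  2  2
  d 0  1  1  1  2  2  2
LCS: 'ea'
LCS length = 2

2


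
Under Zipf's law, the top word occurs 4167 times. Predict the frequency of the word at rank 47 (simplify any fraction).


Zipf's law: freq(rank) = f1 / rank
f1 = 4167, rank = 47
freq = 4167 / 47
GCD(4167, 47) = 1
Simplified: 4167/47

4167/47


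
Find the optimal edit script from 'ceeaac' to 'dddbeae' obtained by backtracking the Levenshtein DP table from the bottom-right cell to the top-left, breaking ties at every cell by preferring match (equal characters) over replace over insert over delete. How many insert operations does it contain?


Edit distance = 6. Backtracking from cell (6, 7) with preference match > replace > insert > delete,
then listing the resulting alignment 'ceeaac' -> 'dddbeae' left to right:
  Step 1: insert 'd' [insertion #1]
  Step 2: replace c->d
  Step 3: replace e->d
  Step 4: replace e->b
  Step 5: replace a->e
  Step 6: keep 'a'
  Step 7: replace c->e
Total insertions: 1

1


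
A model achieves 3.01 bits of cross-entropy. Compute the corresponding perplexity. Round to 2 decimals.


Perplexity formula: PP = 2^H
H = 3.01
PP = 2^3.01
Decompose: 2^3.01 = 2^3 * 2^0.01
2^3 = 8, 2^0.01 ~ 1.0069556
PP ~ 8 * 1.0069556 = 8.0556448
Rounded to 2 decimals: 8.06

8.06


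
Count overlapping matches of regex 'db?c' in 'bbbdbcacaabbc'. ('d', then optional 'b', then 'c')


Pattern: db?c means 'd', then optional 'b', then 'c'.
Scanning 'bbbdbcacaabbc' position-by-position:
  Pos 0: window 'bbb' -> no
  Pos 1: window 'bbd' -> no
  Pos 2: window 'bdb' -> no
  Pos 3: window 'dbc' -> MATCH
  Pos 4: window 'bca' -> no
  Pos 5: window 'cac' -> no
  Pos 6: window 'aca' -> no
  Pos 7: window 'caa' -> no
  Pos 8: window 'aab' -> no
  Pos 9: window 'abb' -> no
  Pos 10: window 'bbc' -> no
  Pos 11: window 'bc' -> no
  Pos 12: window 'c' -> no
Total matches: 1

1


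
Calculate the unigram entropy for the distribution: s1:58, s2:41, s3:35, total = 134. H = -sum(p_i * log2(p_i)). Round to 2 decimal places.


Computing entropy H = -sum(p_i * log2(p_i)):
  s1: p = 58/134 = 0.4328, -p*log2(p) = 0.5229
  s2: p = 41/134 = 0.3060, -p*log2(p) = 0.5228
  s3: p = 35/134 = 0.2612, -p*log2(p) = 0.5059
H = sum of terms = 1.5516
Rounded to 2 decimals: 1.55

1.55


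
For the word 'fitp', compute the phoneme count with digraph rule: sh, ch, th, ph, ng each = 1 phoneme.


Parsing 'fitp' greedily, digraphs first:
  'f' -> consonant phoneme (phonemes so far: 1)
  'i' -> vowel phoneme (phonemes so far: 2)
  't' -> consonant phoneme (phonemes so far: 3)
  'p' -> consonant phoneme (phonemes so far: 4)
Total phonemes: 4

4


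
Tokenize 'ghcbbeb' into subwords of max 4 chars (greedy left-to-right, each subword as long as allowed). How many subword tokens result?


'ghcbbeb' has 7 characters.
Chunking with max size 4:
  Chunk 1: 'ghcb' (positions 0-3)
  Chunk 2: 'beb' (positions 4-6)
Total chunks: ceil(7 / 4) = 2

2


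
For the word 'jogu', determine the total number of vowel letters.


Scanning each character of 'jogu':
  Position 1: 'j' -> consonant (running count: 0)
  Position 2: 'o' -> vowel (running count: 1)
  Position 3: 'g' -> consonant (running count: 1)
  Position 4: 'u' -> vowel (running count: 2)
Total vowels: 2

2


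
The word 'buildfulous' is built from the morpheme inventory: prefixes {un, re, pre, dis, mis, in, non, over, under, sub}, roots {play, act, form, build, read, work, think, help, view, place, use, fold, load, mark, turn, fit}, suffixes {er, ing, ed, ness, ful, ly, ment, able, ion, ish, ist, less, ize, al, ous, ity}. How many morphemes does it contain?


Segmenting 'buildfulous' against the inventory:
  'build' -> root (morpheme 1)
  'ful' -> suffix (morpheme 2)
  'ous' -> suffix (morpheme 3)
Total morphemes: 3

3


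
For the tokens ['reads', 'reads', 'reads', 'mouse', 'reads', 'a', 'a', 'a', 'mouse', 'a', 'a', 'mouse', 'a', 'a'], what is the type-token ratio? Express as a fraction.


Tokens: 14
Unique types: ('a', 'mouse', 'reads') = 3
TTR = 3/14
Already in lowest terms.

3/14


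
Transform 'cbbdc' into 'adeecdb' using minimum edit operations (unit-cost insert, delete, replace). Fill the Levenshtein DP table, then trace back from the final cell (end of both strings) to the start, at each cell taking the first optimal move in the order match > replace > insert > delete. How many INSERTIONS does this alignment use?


Edit distance = 6. Backtracking from cell (5, 7) with preference match > replace > insert > delete,
then listing the resulting alignment 'cbbdc' -> 'adeecdb' left to right:
  Step 1: insert 'a' [insertion #1]
  Step 2: insert 'd' [insertion #2]
  Step 3: replace c->e
  Step 4: replace b->e
  Step 5: replace b->c
  Step 6: keep 'd'
  Step 7: replace c->b
Total insertions: 2

2


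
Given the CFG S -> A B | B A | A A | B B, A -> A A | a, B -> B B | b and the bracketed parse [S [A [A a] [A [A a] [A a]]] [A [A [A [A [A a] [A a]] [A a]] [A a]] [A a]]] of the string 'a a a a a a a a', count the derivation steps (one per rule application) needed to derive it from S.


Every bracketed nonterminal node [X ...] in the tree is produced by exactly one rule application.
Reading the tree off as a leftmost derivation:
  Step 1: S  =>  A A   (applied S -> A A)
  Step 2: A A  =>  A A A   (applied A -> A A)
  Step 3: A A A  =>  a A A   (applied A -> a)
  Step 4: a A A  =>  a A A A   (applied A -> A A)
  Step 5: a A A A  =>  a a A A   (applied A -> a)
  Step 6: a a A A  =>  a a a A   (applied A -> a)
  Step 7: a a a A  =>  a a a A A   (applied A -> A A)
  Step 8: a a a A A  =>  a a a A A A   (applied A -> A A)
  Step 9: a a a A A A  =>  a a a A A A A   (applied A -> A A)
  Step 10: a a a A A A A  =>  a a a A A A A A   (applied A -> A A)
  Step 11: a a a A A A A A  =>  a a a a A A A A   (applied A -> a)
  Step 12: a a a a A A A A  =>  a a a a a A A A   (applied A -> a)
  Step 13: a a a a a A A A  =>  a a a a a a A A   (applied A -> a)
  Step 14: a a a a a a A A  =>  a a a a a a a A   (applied A -> a)
  Step 15: a a a a a a a A  =>  a a a a a a a a   (applied A -> a)
Final yield: a a a a a a a a
Total rewrite steps: 15

15


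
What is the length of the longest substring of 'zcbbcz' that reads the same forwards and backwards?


Scanning 'zcbbcz' for palindromic substrings.
Substring at positions 0-5: 'zcbbcz'.
Check: reverse('zcbbcz') = 'zcbbcz' -> palindrome confirmed.
No longer palindromic substring exists; longest length = 6

6


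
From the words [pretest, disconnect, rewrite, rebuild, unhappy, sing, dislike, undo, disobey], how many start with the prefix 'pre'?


Checking each word for prefix 'pre':
  'pretest' -> YES, starts with 'pre' (count: 1)
  'disconnect' -> no (count: 1)
  'rewrite' -> no (count: 1)
  'rebuild' -> no (count: 1)
  'unhappy' -> no (count: 1)
  'sing' -> no (count: 1)
  'dislike' -> no (count: 1)
  'undo' -> no (count: 1)
  'disobey' -> no (count: 1)
Total with prefix 'pre': 1

1


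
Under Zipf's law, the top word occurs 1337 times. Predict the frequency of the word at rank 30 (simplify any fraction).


Zipf's law: freq(rank) = f1 / rank
f1 = 1337, rank = 30
freq = 1337 / 30
GCD(1337, 30) = 1
Simplified: 1337/30

1337/30


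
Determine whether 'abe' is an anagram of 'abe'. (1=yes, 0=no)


Sort characters of 'abe': 'abe'
Sort characters of 'abe': 'abe'
Sorted forms match -> they ARE anagrams
Result: 1

1


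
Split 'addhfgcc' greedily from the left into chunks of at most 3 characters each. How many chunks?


'addhfgcc' has 8 characters.
Chunking with max size 3:
  Chunk 1: 'add' (positions 0-2)
  Chunk 2: 'hfg' (positions 3-5)
  Chunk 3: 'cc' (positions 6-7)
Total chunks: ceil(8 / 3) = 3

3


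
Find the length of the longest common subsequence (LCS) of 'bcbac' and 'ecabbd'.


DP table for LCS of 'bcbac' and 'ecabbd':
       e  c  a  b  b  d
    0  0  0  0  0  0  0
  b 0  0  0  0  1  1  1
  c 0  0  1  1  1  1  1
  b 0  0  1  1  2  2  2
  a 0  0  1  2  2  2  2
  c 0  0  1  2  2  2  2
LCS: 'bb'
LCS length = 2

2


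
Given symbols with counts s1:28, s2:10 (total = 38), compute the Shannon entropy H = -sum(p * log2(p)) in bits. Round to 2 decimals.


Computing entropy H = -sum(p_i * log2(p_i)):
  s1: p = 28/38 = 0.7368, -p*log2(p) = 0.3246
  s2: p = 10/38 = 0.2632, -p*log2(p) = 0.5068
H = sum of terms = 0.8314
Rounded to 2 decimals: 0.83

0.83


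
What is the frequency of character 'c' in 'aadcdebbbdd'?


Scanning 'aadcdebbbdd' for 'c':
  Position 3: 'c' -> MATCH (count: 1)
Total occurrences of 'c': 1

1


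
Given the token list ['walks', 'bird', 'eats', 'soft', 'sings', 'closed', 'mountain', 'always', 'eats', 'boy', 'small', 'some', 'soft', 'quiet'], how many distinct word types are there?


Listing all tokens and tracking unique types:
  Token 1: 'walks' -> NEW (unique so far: 1)
  Token 2: 'bird' -> NEW (unique so far: 2)
  Token 3: 'eats' -> NEW (unique so far: 3)
  Token 4: 'soft' -> NEW (unique so far: 4)
  Token 5: 'sings' -> NEW (unique so far: 5)
  Token 6: 'closed' -> NEW (unique so far: 6)
  Token 7: 'mountain' -> NEW (unique so far: 7)
  Token 8: 'always' -> NEW (unique so far: 8)
  Token 9: 'eats' -> duplicate (unique so far: 8)
  Token 10: 'boy' -> NEW (unique so far: 9)
  Token 11: 'small' -> NEW (unique so far: 10)
  Token 12: 'some' -> NEW (unique so far: 11)
  Token 13: 'soft' -> duplicate (unique so far: 11)
  Token 14: 'quiet' -> NEW (unique so far: 12)
Unique types: ('always', 'bird', 'boy', 'closed', 'eats', 'mountain', 'quiet', 'sings', 'small', 'soft', 'some', 'walks')
Vocabulary size: 12

12


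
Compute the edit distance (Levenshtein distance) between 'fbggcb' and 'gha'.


Building DP table for s1='fbggcb' (len 6) and s2='gha' (len 3):
       g  h  a
    0  1  2  3
  f 1  1  2  3
  b 2  2  2  3
  g 3  2  3  3
  g 4  3  3  4
  c 5  4  4  4
  b 6  5  5  5
Edit distance = dp[6][3] = 5

5


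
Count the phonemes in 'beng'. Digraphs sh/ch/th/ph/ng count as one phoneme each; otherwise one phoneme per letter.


Parsing 'beng' greedily, digraphs first:
  'b' -> consonant phoneme (phonemes so far: 1)
  'e' -> vowel phoneme (phonemes so far: 2)
  'ng' -> digraph (1 consonant phoneme) (phonemes so far: 3)
Total phonemes: 3

3


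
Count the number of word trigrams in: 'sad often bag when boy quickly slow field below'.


Word trigrams from [9] words:
  Trigram 1: (sad often bag)
  Trigram 2: (often bag when)
  Trigram 3: (bag when boy)
  Trigram 4: (when boy quickly)
  Trigram 5: (boy quickly slow)
  Trigram 6: (quickly slow field)
  Trigram 7: (slow field below)
Total word trigrams: 9 - 2 = 7

7


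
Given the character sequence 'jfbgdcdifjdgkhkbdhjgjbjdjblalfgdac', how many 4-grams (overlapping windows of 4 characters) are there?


String 'jfbgdcdifjdgkhkbdhjgjbjdjblalfgdac' has length L = 34.
Number of overlapping n-grams = L - n + 1
Substituting: 34 - 4 + 1 = 31

31


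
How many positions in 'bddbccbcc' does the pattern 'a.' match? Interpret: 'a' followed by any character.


Pattern: a. means 'a' followed by any character.
Scanning 'bddbccbcc' position-by-position:
  Pos 0: window 'bd' -> no
  Pos 1: window 'dd' -> no
  Pos 2: window 'db' -> no
  Pos 3: window 'bc' -> no
  Pos 4: window 'cc' -> no
  Pos 5: window 'cb' -> no
  Pos 6: window 'bc' -> no
  Pos 7: window 'cc' -> no
  Pos 8: window 'c' -> no
Total matches: 0

0


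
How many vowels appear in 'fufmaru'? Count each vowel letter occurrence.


Scanning each character of 'fufmaru':
  Position 1: 'f' -> consonant (running count: 0)
  Position 2: 'u' -> vowel (running count: 1)
  Position 3: 'f' -> consonant (running count: 1)
  Position 4: 'm' -> consonant (running count: 1)
  Position 5: 'a' -> vowel (running count: 2)
  Position 6: 'r' -> consonant (running count: 2)
  Position 7: 'u' -> vowel (running count: 3)
Total vowels: 3

3


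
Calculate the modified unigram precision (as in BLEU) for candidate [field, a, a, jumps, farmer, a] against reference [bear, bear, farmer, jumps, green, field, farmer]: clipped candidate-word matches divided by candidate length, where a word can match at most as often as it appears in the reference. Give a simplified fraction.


Reference word counts: {'bear': 2, 'farmer': 2, 'field': 1, 'green': 1, 'jumps': 1}
Checking each candidate word (with clipping):
  'field' -> in reference (ref count 1, used 1/1) -> match (matches: 1)
  'a' -> not in reference -> no match (matches: 1)
  'a' -> not in reference -> no match (matches: 1)
  'jumps' -> in reference (ref count 1, used 1/1) -> match (matches: 2)
  'farmer' -> in reference (ref count 2, used 1/2) -> match (matches: 3)
  'a' -> not in reference -> no match (matches: 3)
Clipped matches: 3, Candidate length: 6
Precision = 3/6 = 1/2

1/2
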